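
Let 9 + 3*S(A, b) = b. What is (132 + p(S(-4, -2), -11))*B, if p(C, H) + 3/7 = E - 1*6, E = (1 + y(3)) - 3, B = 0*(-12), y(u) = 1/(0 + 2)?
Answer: 0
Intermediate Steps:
y(u) = ½ (y(u) = 1/2 = ½)
S(A, b) = -3 + b/3
B = 0
E = -3/2 (E = (1 + ½) - 3 = 3/2 - 3 = -3/2 ≈ -1.5000)
p(C, H) = -111/14 (p(C, H) = -3/7 + (-3/2 - 1*6) = -3/7 + (-3/2 - 6) = -3/7 - 15/2 = -111/14)
(132 + p(S(-4, -2), -11))*B = (132 - 111/14)*0 = (1737/14)*0 = 0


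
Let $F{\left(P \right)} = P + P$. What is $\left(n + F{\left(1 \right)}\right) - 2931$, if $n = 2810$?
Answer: $-119$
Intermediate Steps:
$F{\left(P \right)} = 2 P$
$\left(n + F{\left(1 \right)}\right) - 2931 = \left(2810 + 2 \cdot 1\right) - 2931 = \left(2810 + 2\right) - 2931 = 2812 - 2931 = -119$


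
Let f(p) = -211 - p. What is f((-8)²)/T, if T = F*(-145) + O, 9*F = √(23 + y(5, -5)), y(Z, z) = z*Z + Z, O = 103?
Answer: -764775/265418 - 119625*√3/265418 ≈ -3.6620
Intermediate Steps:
y(Z, z) = Z + Z*z (y(Z, z) = Z*z + Z = Z + Z*z)
F = √3/9 (F = √(23 + 5*(1 - 5))/9 = √(23 + 5*(-4))/9 = √(23 - 20)/9 = √3/9 ≈ 0.19245)
T = 103 - 145*√3/9 (T = (√3/9)*(-145) + 103 = -145*√3/9 + 103 = 103 - 145*√3/9 ≈ 75.095)
f((-8)²)/T = (-211 - 1*(-8)²)/(103 - 145*√3/9) = (-211 - 1*64)/(103 - 145*√3/9) = (-211 - 64)/(103 - 145*√3/9) = -275/(103 - 145*√3/9)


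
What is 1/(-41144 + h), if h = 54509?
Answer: 1/13365 ≈ 7.4822e-5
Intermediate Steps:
1/(-41144 + h) = 1/(-41144 + 54509) = 1/13365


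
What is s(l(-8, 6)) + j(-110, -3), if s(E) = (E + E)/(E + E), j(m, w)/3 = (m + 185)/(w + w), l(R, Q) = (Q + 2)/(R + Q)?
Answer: -73/2 ≈ -36.500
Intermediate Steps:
l(R, Q) = (2 + Q)/(Q + R)
j(m, w) = 3*(185 + m)/(2*w) (j(m, w) = 3*((m + 185)/(w + w)) = 3*((185 + m)/((2*w))) = 3*((185 + m)*(1/(2*w))) = 3*((185 + m)/(2*w)) = 3*(185 + m)/(2*w))
s(E) = 1 (s(E) = (2*E)/((2*E)) = (2*E)*(1/(2*E)) = 1)
s(l(-8, 6)) + j(-110, -3) = 1 + (3/2)*(185 - 110)/(-3) = 1 + (3/2)*(-1/3)*75 = 1 - 75/2 = -73/2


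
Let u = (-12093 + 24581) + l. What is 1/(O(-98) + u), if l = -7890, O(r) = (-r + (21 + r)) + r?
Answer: 1/4521 ≈ 0.00022119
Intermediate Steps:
O(r) = 21 + r
u = 4598 (u = (-12093 + 24581) - 7890 = 12488 - 7890 = 4598)
1/(O(-98) + u) = 1/((21 - 98) + 4598) = 1/(-77 + 4598) = 1/4521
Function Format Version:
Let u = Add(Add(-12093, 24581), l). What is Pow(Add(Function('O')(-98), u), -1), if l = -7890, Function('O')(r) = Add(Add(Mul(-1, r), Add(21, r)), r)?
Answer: Rational(1, 4521) ≈ 0.00022119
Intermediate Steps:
Function('O')(r) = Add(21, r)
u = 4598 (u = Add(Add(-12093, 24581), -7890) = Add(12488, -7890) = 4598)
Pow(Add(Function('O')(-98), u), -1) = Pow(Add(Add(21, -98), 4598), -1) = Pow(Add(-77, 4598), -1) = Pow(4521, -1) = Rational(1, 4521)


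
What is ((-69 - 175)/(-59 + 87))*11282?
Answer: -688202/7 ≈ -98315.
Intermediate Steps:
((-69 - 175)/(-59 + 87))*11282 = -244/28*11282 = -244*1/28*11282 = -61/7*11282 = -688202/7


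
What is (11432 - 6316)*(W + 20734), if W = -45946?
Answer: -128984592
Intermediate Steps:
(11432 - 6316)*(W + 20734) = (11432 - 6316)*(-45946 + 20734) = 5116*(-25212) = -128984592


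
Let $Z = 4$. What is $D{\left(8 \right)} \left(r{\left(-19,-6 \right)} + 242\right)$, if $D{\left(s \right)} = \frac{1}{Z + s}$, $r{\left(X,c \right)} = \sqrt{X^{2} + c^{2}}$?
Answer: $\frac{121}{6} + \frac{\sqrt{397}}{12} \approx 21.827$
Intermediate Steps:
$D{\left(s \right)} = \frac{1}{4 + s}$
$D{\left(8 \right)} \left(r{\left(-19,-6 \right)} + 242\right) = \frac{\sqrt{\left(-19\right)^{2} + \left(-6\right)^{2}} + 242}{4 + 8} = \frac{\sqrt{361 + 36} + 242}{12} = \frac{\sqrt{397} + 242}{12} = \frac{242 + \sqrt{397}}{12} = \frac{121}{6} + \frac{\sqrt{397}}{12}$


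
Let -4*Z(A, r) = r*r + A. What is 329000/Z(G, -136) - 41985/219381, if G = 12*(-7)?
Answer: -24123201985/336603581 ≈ -71.667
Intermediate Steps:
G = -84
Z(A, r) = -A/4 - r²/4 (Z(A, r) = -(r*r + A)/4 = -(r² + A)/4 = -(A + r²)/4 = -A/4 - r²/4)
329000/Z(G, -136) - 41985/219381 = 329000/(-¼*(-84) - ¼*(-136)²) - 41985/219381 = 329000/(21 - ¼*18496) - 41985*1/219381 = 329000/(21 - 4624) - 13995/73127 = 329000/(-4603) - 13995/73127 = 329000*(-1/4603) - 13995/73127 = -329000/4603 - 13995/73127 = -24123201985/336603581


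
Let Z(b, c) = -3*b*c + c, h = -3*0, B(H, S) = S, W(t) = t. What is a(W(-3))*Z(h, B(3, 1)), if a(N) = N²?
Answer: 9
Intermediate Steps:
h = 0
Z(b, c) = c - 3*b*c (Z(b, c) = -3*b*c + c = c - 3*b*c)
a(W(-3))*Z(h, B(3, 1)) = (-3)²*(1*(1 - 3*0)) = 9*(1*(1 + 0)) = 9*(1*1) = 9*1 = 9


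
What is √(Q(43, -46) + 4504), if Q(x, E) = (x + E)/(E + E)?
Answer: √9530533/46 ≈ 67.112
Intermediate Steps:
Q(x, E) = (E + x)/(2*E) (Q(x, E) = (E + x)/((2*E)) = (E + x)*(1/(2*E)) = (E + x)/(2*E))
√(Q(43, -46) + 4504) = √((½)*(-46 + 43)/(-46) + 4504) = √((½)*(-1/46)*(-3) + 4504) = √(3/92 + 4504) = √(414371/92) = √9530533/46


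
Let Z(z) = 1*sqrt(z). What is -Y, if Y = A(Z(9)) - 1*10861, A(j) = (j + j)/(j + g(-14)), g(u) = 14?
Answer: 184631/17 ≈ 10861.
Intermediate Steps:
Z(z) = sqrt(z)
A(j) = 2*j/(14 + j) (A(j) = (j + j)/(j + 14) = (2*j)/(14 + j) = 2*j/(14 + j))
Y = -184631/17 (Y = 2*sqrt(9)/(14 + sqrt(9)) - 1*10861 = 2*3/(14 + 3) - 10861 = 2*3/17 - 10861 = 2*3*(1/17) - 10861 = 6/17 - 10861 = -184631/17 ≈ -10861.)
-Y = -1*(-184631/17) = 184631/17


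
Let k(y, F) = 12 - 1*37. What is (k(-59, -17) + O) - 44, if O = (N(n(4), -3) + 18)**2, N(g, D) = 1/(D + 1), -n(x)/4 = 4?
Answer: 949/4 ≈ 237.25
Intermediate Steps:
n(x) = -16 (n(x) = -4*4 = -16)
k(y, F) = -25 (k(y, F) = 12 - 37 = -25)
N(g, D) = 1/(1 + D)
O = 1225/4 (O = (1/(1 - 3) + 18)**2 = (1/(-2) + 18)**2 = (-1/2 + 18)**2 = (35/2)**2 = 1225/4 ≈ 306.25)
(k(-59, -17) + O) - 44 = (-25 + 1225/4) - 44 = 1125/4 - 44 = 949/4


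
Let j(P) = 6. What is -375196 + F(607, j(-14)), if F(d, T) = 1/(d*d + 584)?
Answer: -138459705467/369033 ≈ -3.7520e+5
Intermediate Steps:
F(d, T) = 1/(584 + d²) (F(d, T) = 1/(d² + 584) = 1/(584 + d²))
-375196 + F(607, j(-14)) = -375196 + 1/(584 + 607²) = -375196 + 1/(584 + 368449) = -375196 + 1/369033 = -138459705467/369033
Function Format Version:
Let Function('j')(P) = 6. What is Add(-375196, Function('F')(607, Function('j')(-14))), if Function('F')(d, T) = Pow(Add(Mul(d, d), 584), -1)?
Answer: Rational(-138459705467, 369033) ≈ -3.7520e+5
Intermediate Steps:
Function('F')(d, T) = Pow(Add(584, Pow(d, 2)), -1) (Function('F')(d, T) = Pow(Add(Pow(d, 2), 584), -1) = Pow(Add(584, Pow(d, 2)), -1))
Add(-375196, Function('F')(607, Function('j')(-14))) = Add(-375196, Pow(Add(584, Pow(607, 2)), -1)) = Add(-375196, Pow(Add(584, 368449), -1)) = Add(-375196, Pow(369033, -1)) = Add(-375196, Rational(1, 369033)) = Rational(-138459705467, 369033)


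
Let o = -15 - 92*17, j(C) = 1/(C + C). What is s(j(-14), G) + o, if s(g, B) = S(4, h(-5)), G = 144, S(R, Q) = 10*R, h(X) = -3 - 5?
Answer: -1539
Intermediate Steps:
h(X) = -8
j(C) = 1/(2*C)
s(g, B) = 40 (s(g, B) = 10*4 = 40)
o = -1579 (o = -15 - 1564 = -1579)
s(j(-14), G) + o = 40 - 1579 = -1539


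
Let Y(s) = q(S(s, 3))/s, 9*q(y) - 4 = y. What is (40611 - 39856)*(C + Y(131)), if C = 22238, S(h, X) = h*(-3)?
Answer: 19794750815/1179 ≈ 1.6789e+7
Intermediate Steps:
S(h, X) = -3*h
q(y) = 4/9 + y/9
Y(s) = (4/9 - s/3)/s (Y(s) = (4/9 + (-3*s)/9)/s = (4/9 - s/3)/s)
(40611 - 39856)*(C + Y(131)) = (40611 - 39856)*(22238 + (⅑)*(4 - 3*131)/131) = 755*(22238 + (⅑)*(1/131)*(4 - 393)) = 755*(22238 + (⅑)*(1/131)*(-389)) = 755*(22238 - 389/1179) = 755*(26218213/1179) = 19794750815/1179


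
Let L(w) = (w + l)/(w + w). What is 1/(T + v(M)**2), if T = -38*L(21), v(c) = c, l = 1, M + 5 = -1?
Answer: 21/338 ≈ 0.062130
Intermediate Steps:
M = -6 (M = -5 - 1 = -6)
L(w) = (1 + w)/(2*w) (L(w) = (w + 1)/(w + w) = (1 + w)/((2*w)) = (1 + w)*(1/(2*w)) = (1 + w)/(2*w))
T = -418/21 (T = -19*(1 + 21)/21 = -19*22/21 = -38*11/21 = -418/21 ≈ -19.905)
1/(T + v(M)**2) = 1/(-418/21 + (-6)**2) = 1/(-418/21 + 36) = 1/(338/21) = 21/338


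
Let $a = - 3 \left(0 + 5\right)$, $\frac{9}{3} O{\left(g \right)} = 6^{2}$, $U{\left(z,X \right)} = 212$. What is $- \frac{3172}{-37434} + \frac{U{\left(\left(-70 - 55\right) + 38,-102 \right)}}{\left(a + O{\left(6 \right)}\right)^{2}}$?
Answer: $\frac{1327426}{56151} \approx 23.64$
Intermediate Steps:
$O{\left(g \right)} = 12$ ($O{\left(g \right)} = \frac{6^{2}}{3} = \frac{1}{3} \cdot 36 = 12$)
$a = -15$ ($a = \left(-3\right) 5 = -15$)
$- \frac{3172}{-37434} + \frac{U{\left(\left(-70 - 55\right) + 38,-102 \right)}}{\left(a + O{\left(6 \right)}\right)^{2}} = - \frac{3172}{-37434} + \frac{212}{\left(-15 + 12\right)^{2}} = \left(-3172\right) \left(- \frac{1}{37434}\right) + \frac{212}{\left(-3\right)^{2}} = \frac{1586}{18717} + \frac{212}{9} = \frac{1327426}{56151}$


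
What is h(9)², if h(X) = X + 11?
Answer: 400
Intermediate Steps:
h(X) = 11 + X
h(9)² = (11 + 9)² = 20² = 400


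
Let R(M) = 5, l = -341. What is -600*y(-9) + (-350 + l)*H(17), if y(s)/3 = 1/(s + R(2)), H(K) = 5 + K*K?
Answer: -202704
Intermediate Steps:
H(K) = 5 + K**2
y(s) = 3/(5 + s) (y(s) = 3/(s + 5) = 3/(5 + s))
-600*y(-9) + (-350 + l)*H(17) = -1800/(5 - 9) + (-350 - 341)*(5 + 17**2) = -1800/(-4) - 691*(5 + 289) = -1800*(-1)/4 - 691*294 = -600*(-3/4) - 203154 = 450 - 203154 = -202704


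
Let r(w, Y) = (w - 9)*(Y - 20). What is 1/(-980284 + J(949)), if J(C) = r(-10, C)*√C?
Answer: -980284/665288367507 + 17651*√949/665288367507 ≈ -6.5615e-7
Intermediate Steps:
r(w, Y) = (-20 + Y)*(-9 + w) (r(w, Y) = (-9 + w)*(-20 + Y) = (-20 + Y)*(-9 + w))
J(C) = √C*(380 - 19*C) (J(C) = (180 - 20*(-10) - 9*C + C*(-10))*√C = (180 + 200 - 9*C - 10*C)*√C = (380 - 19*C)*√C = √C*(380 - 19*C))
1/(-980284 + J(949)) = 1/(-980284 + 19*√949*(20 - 1*949)) = 1/(-980284 + 19*√949*(20 - 949)) = 1/(-980284 + 19*√949*(-929)) = 1/(-980284 - 17651*√949)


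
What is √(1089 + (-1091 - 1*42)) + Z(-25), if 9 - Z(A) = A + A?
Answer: 59 + 2*I*√11 ≈ 59.0 + 6.6332*I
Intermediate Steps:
Z(A) = 9 - 2*A (Z(A) = 9 - (A + A) = 9 - 2*A)
√(1089 + (-1091 - 1*42)) + Z(-25) = √(1089 + (-1091 - 1*42)) + (9 - 2*(-25)) = √(1089 + (-1091 - 42)) + (9 + 50) = √(1089 - 1133) + 59 = √(-44) + 59 = 2*I*√11 + 59 = 59 + 2*I*√11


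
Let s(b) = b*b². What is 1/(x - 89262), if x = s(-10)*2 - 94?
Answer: -1/91356 ≈ -1.0946e-5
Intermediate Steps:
s(b) = b³
x = -2094 (x = (-10)³*2 - 94 = -1000*2 - 94 = -2000 - 94 = -2094)
1/(x - 89262) = 1/(-2094 - 89262) = 1/(-91356) = -1/91356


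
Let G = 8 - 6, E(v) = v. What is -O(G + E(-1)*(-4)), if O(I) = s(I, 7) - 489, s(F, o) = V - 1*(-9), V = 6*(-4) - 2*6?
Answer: 516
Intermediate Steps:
V = -36 (V = -24 - 12 = -36)
s(F, o) = -27 (s(F, o) = -36 - 1*(-9) = -36 + 9 = -27)
G = 2
O(I) = -516 (O(I) = -27 - 489 = -516)
-O(G + E(-1)*(-4)) = -1*(-516) = 516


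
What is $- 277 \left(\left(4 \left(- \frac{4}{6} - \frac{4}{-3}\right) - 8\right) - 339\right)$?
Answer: $\frac{286141}{3} \approx 95380.0$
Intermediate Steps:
$- 277 \left(\left(4 \left(- \frac{4}{6} - \frac{4}{-3}\right) - 8\right) - 339\right) = - 277 \left(\left(4 \left(\left(-4\right) \frac{1}{6} - - \frac{4}{3}\right) - 8\right) - 339\right) = - 277 \left(\left(4 \left(- \frac{2}{3} + \frac{4}{3}\right) - 8\right) - 339\right) = - 277 \left(\left(4 \cdot \frac{2}{3} - 8\right) - 339\right) = - 277 \left(\left(\frac{8}{3} - 8\right) - 339\right) = - 277 \left(- \frac{16}{3} - 339\right) = \left(-277\right) \left(- \frac{1033}{3}\right) = \frac{286141}{3}$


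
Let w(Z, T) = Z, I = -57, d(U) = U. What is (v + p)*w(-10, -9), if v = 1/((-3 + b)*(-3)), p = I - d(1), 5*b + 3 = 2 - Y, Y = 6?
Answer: 19115/33 ≈ 579.24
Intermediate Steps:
b = -7/5 (b = -⅗ + (2 - 1*6)/5 = -⅗ + (2 - 6)/5 = -⅗ + (⅕)*(-4) = -⅗ - ⅘ = -7/5 ≈ -1.4000)
p = -58 (p = -57 - 1*1 = -57 - 1 = -58)
v = 5/66 (v = 1/((-3 - 7/5)*(-3)) = 1/(-22/5*(-3)) = 1/(66/5) = 5/66 ≈ 0.075758)
(v + p)*w(-10, -9) = (5/66 - 58)*(-10) = -3823/66*(-10) = 19115/33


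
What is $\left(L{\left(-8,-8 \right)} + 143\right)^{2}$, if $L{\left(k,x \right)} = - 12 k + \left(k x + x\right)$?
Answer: $87025$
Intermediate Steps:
$L{\left(k,x \right)} = x - 12 k + k x$ ($L{\left(k,x \right)} = - 12 k + \left(x + k x\right) = x - 12 k + k x$)
$\left(L{\left(-8,-8 \right)} + 143\right)^{2} = \left(\left(-8 - -96 - -64\right) + 143\right)^{2} = \left(\left(-8 + 96 + 64\right) + 143\right)^{2} = \left(152 + 143\right)^{2} = 295^{2} = 87025$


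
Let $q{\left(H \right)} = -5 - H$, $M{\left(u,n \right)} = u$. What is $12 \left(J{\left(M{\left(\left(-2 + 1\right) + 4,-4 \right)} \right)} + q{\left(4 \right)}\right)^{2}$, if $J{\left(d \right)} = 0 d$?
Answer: $972$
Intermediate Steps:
$J{\left(d \right)} = 0$
$12 \left(J{\left(M{\left(\left(-2 + 1\right) + 4,-4 \right)} \right)} + q{\left(4 \right)}\right)^{2} = 12 \left(0 - 9\right)^{2} = 12 \left(-9\right)^{2} = 12 \cdot 81 = 972$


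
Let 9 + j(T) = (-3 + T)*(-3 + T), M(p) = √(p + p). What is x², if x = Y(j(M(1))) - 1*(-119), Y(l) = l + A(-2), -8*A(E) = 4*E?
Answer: 14956 - 1464*√2 ≈ 12886.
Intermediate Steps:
A(E) = -E/2
M(p) = √2*√p (M(p) = √(2*p) = √2*√p)
j(T) = -9 + (-3 + T)² (j(T) = -9 + (-3 + T)*(-3 + T) = -9 + (-3 + T)²)
Y(l) = 1 + l (Y(l) = l - ½*(-2) = l + 1 = 1 + l)
x = 120 + √2*(-6 + √2) (x = (1 + (√2*√1)*(-6 + √2*√1)) - 1*(-119) = (1 + (√2*1)*(-6 + √2*1)) + 119 = (1 + √2*(-6 + √2)) + 119 = 120 + √2*(-6 + √2) ≈ 113.51)
x² = (122 - 6*√2)²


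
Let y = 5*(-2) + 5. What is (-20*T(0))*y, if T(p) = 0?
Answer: 0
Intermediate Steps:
y = -5 (y = -10 + 5 = -5)
(-20*T(0))*y = -20*0*(-5) = 0*(-5) = 0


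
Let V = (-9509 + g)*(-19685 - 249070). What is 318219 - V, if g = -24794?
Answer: -9218784546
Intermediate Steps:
V = 9219102765 (V = (-9509 - 24794)*(-19685 - 249070) = -34303*(-268755) = 9219102765)
318219 - V = 318219 - 1*9219102765 = 318219 - 9219102765 = -9218784546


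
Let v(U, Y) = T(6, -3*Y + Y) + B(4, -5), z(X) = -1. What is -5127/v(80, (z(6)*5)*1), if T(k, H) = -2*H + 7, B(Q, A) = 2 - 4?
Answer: 1709/5 ≈ 341.80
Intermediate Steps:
B(Q, A) = -2
T(k, H) = 7 - 2*H
v(U, Y) = 5 + 4*Y (v(U, Y) = (7 - 2*(-3*Y + Y)) - 2 = (7 - (-4)*Y) - 2 = (7 + 4*Y) - 2 = 5 + 4*Y)
-5127/v(80, (z(6)*5)*1) = -5127/(5 + 4*(-1*5*1)) = -5127/(5 + 4*(-5*1)) = -5127/(5 + 4*(-5)) = -5127/(5 - 20) = -5127/(-15) = -5127*(-1/15) = 1709/5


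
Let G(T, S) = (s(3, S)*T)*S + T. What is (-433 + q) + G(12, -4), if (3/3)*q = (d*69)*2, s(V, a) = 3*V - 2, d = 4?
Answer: -205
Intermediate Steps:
s(V, a) = -2 + 3*V
G(T, S) = T + 7*S*T (G(T, S) = ((-2 + 3*3)*T)*S + T = ((-2 + 9)*T)*S + T = (7*T)*S + T = 7*S*T + T = T + 7*S*T)
q = 552 (q = (4*69)*2 = 276*2 = 552)
(-433 + q) + G(12, -4) = (-433 + 552) + 12*(1 + 7*(-4)) = 119 + 12*(1 - 28) = 119 + 12*(-27) = 119 - 324 = -205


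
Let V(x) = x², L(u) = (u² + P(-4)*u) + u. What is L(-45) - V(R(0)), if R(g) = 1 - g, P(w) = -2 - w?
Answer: 1889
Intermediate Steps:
L(u) = u² + 3*u (L(u) = (u² + (-2 - 1*(-4))*u) + u = (u² + (-2 + 4)*u) + u = (u² + 2*u) + u = u² + 3*u)
L(-45) - V(R(0)) = -45*(3 - 45) - (1 - 1*0)² = -45*(-42) - (1 + 0)² = 1890 - 1*1² = 1890 - 1*1 = 1890 - 1 = 1889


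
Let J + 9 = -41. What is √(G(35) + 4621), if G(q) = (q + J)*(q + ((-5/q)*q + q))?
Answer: √3646 ≈ 60.382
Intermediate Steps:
J = -50 (J = -9 - 41 = -50)
G(q) = (-50 + q)*(-5 + 2*q) (G(q) = (q - 50)*(q + ((-5/q)*q + q)) = (-50 + q)*(q + (-5 + q)) = (-50 + q)*(-5 + 2*q))
√(G(35) + 4621) = √((250 - 105*35 + 2*35²) + 4621) = √((250 - 3675 + 2*1225) + 4621) = √((250 - 3675 + 2450) + 4621) = √(-975 + 4621) = √3646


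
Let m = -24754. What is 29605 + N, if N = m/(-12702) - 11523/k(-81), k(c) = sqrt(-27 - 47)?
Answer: 188033732/6351 + 11523*I*sqrt(74)/74 ≈ 29607.0 + 1339.5*I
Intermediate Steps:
k(c) = I*sqrt(74) (k(c) = sqrt(-74) = I*sqrt(74))
N = 12377/6351 + 11523*I*sqrt(74)/74 (N = -24754/(-12702) - 11523*(-I*sqrt(74)/74) = -24754*(-1/12702) - (-11523)*I*sqrt(74)/74 = 12377/6351 + 11523*I*sqrt(74)/74 ≈ 1.9488 + 1339.5*I)
29605 + N = 29605 + (12377/6351 + 11523*I*sqrt(74)/74) = 188033732/6351 + 11523*I*sqrt(74)/74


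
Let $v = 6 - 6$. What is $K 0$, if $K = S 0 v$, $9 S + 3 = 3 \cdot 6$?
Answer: $0$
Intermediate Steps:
$S = \frac{5}{3}$ ($S = - \frac{1}{3} + \frac{3 \cdot 6}{9} = - \frac{1}{3} + \frac{1}{9} \cdot 18 = - \frac{1}{3} + 2 = \frac{5}{3} \approx 1.6667$)
$v = 0$ ($v = 6 - 6 = 0$)
$K = 0$ ($K = \frac{5}{3} \cdot 0 \cdot 0 = 0 \cdot 0 = 0$)
$K 0 = 0 \cdot 0 = 0$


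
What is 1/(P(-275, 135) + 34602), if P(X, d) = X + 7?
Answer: 1/34334 ≈ 2.9126e-5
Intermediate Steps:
P(X, d) = 7 + X
1/(P(-275, 135) + 34602) = 1/((7 - 275) + 34602) = 1/(-268 + 34602) = 1/34334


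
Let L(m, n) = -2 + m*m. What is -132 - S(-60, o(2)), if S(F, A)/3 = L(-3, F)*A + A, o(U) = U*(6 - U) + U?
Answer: -372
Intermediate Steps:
L(m, n) = -2 + m²
o(U) = U + U*(6 - U)
S(F, A) = 24*A (S(F, A) = 3*((-2 + (-3)²)*A + A) = 3*((-2 + 9)*A + A) = 3*(7*A + A) = 3*(8*A) = 24*A)
-132 - S(-60, o(2)) = -132 - 24*2*(7 - 1*2) = -132 - 24*2*(7 - 2) = -132 - 24*2*5 = -132 - 24*10 = -132 - 1*240 = -132 - 240 = -372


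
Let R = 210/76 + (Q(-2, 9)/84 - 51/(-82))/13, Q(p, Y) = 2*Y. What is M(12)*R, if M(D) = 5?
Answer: 2004375/141778 ≈ 14.137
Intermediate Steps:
R = 400875/141778 (R = 210/76 + ((2*9)/84 - 51/(-82))/13 = 210*(1/76) + (18*(1/84) - 51*(-1/82))*(1/13) = 105/38 + (3/14 + 51/82)*(1/13) = 105/38 + (240/287)*(1/13) = 105/38 + 240/3731 = 400875/141778 ≈ 2.8275)
M(12)*R = 5*(400875/141778) = 2004375/141778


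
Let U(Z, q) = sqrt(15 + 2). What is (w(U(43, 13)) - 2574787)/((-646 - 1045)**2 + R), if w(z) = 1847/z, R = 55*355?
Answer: -2574787/2879006 + 1847*sqrt(17)/48943102 ≈ -0.89418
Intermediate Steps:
U(Z, q) = sqrt(17)
R = 19525
(w(U(43, 13)) - 2574787)/((-646 - 1045)**2 + R) = (1847/(sqrt(17)) - 2574787)/((-646 - 1045)**2 + 19525) = (1847*(sqrt(17)/17) - 2574787)/((-1691)**2 + 19525) = (1847*sqrt(17)/17 - 2574787)/(2859481 + 19525) = (-2574787 + 1847*sqrt(17)/17)/2879006 = (-2574787 + 1847*sqrt(17)/17)*(1/2879006) = -2574787/2879006 + 1847*sqrt(17)/48943102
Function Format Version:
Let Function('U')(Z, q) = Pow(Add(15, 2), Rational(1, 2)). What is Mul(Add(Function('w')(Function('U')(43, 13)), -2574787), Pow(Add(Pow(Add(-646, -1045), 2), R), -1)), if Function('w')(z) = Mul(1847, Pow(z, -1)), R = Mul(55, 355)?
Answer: Add(Rational(-2574787, 2879006), Mul(Rational(1847, 48943102), Pow(17, Rational(1, 2)))) ≈ -0.89418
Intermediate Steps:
Function('U')(Z, q) = Pow(17, Rational(1, 2))
R = 19525
Mul(Add(Function('w')(Function('U')(43, 13)), -2574787), Pow(Add(Pow(Add(-646, -1045), 2), R), -1)) = Mul(Add(Mul(1847, Pow(Pow(17, Rational(1, 2)), -1)), -2574787), Pow(Add(Pow(Add(-646, -1045), 2), 19525), -1)) = Mul(Add(Mul(1847, Mul(Rational(1, 17), Pow(17, Rational(1, 2)))), -2574787), Pow(Add(Pow(-1691, 2), 19525), -1)) = Mul(Add(Mul(Rational(1847, 17), Pow(17, Rational(1, 2))), -2574787), Pow(Add(2859481, 19525), -1)) = Mul(Add(-2574787, Mul(Rational(1847, 17), Pow(17, Rational(1, 2)))), Pow(2879006, -1)) = Mul(Add(-2574787, Mul(Rational(1847, 17), Pow(17, Rational(1, 2)))), Rational(1, 2879006)) = Add(Rational(-2574787, 2879006), Mul(Rational(1847, 48943102), Pow(17, Rational(1, 2))))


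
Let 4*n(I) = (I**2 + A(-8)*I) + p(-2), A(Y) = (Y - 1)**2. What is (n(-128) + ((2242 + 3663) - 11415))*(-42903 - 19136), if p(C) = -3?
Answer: 994299053/4 ≈ 2.4857e+8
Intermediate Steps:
A(Y) = (-1 + Y)**2
n(I) = -3/4 + I**2/4 + 81*I/4 (n(I) = ((I**2 + (-1 - 8)**2*I) - 3)/4 = ((I**2 + (-9)**2*I) - 3)/4 = ((I**2 + 81*I) - 3)/4 = (-3 + I**2 + 81*I)/4 = -3/4 + I**2/4 + 81*I/4)
(n(-128) + ((2242 + 3663) - 11415))*(-42903 - 19136) = ((-3/4 + (1/4)*(-128)**2 + (81/4)*(-128)) + ((2242 + 3663) - 11415))*(-42903 - 19136) = ((-3/4 + (1/4)*16384 - 2592) + (5905 - 11415))*(-62039) = ((-3/4 + 4096 - 2592) - 5510)*(-62039) = (6013/4 - 5510)*(-62039) = -16027/4*(-62039) = 994299053/4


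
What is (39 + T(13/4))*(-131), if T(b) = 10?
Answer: -6419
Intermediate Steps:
(39 + T(13/4))*(-131) = (39 + 10)*(-131) = 49*(-131) = -6419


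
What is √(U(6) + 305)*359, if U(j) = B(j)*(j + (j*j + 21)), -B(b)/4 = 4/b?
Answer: 359*√137 ≈ 4202.0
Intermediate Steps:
B(b) = -16/b
U(j) = -16*(21 + j + j²)/j (U(j) = (-16/j)*(j + (j*j + 21)) = (-16/j)*(j + (j² + 21)) = (-16/j)*(j + (21 + j²)) = (-16/j)*(21 + j + j²) = -16*(21 + j + j²)/j)
√(U(6) + 305)*359 = √((-16 - 336/6 - 16*6) + 305)*359 = √((-16 - 336*⅙ - 96) + 305)*359 = √((-16 - 56 - 96) + 305)*359 = √(-168 + 305)*359 = √137*359 = 359*√137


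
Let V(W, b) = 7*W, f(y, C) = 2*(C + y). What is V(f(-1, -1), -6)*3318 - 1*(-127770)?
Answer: 34866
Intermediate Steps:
f(y, C) = 2*C + 2*y
V(f(-1, -1), -6)*3318 - 1*(-127770) = (7*(2*(-1) + 2*(-1)))*3318 - 1*(-127770) = (7*(-2 - 2))*3318 + 127770 = (7*(-4))*3318 + 127770 = -28*3318 + 127770 = -92904 + 127770 = 34866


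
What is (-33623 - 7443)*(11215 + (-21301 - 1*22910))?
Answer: 1355013736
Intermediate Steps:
(-33623 - 7443)*(11215 + (-21301 - 1*22910)) = -41066*(11215 + (-21301 - 22910)) = -41066*(11215 - 44211) = -41066*(-32996) = 1355013736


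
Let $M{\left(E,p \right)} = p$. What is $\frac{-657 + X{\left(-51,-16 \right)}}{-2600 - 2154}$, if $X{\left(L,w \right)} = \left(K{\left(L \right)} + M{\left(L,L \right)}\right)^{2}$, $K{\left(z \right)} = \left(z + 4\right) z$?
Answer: $- \frac{5503059}{4754} \approx -1157.6$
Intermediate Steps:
$K{\left(z \right)} = z \left(4 + z\right)$ ($K{\left(z \right)} = \left(4 + z\right) z = z \left(4 + z\right)$)
$X{\left(L,w \right)} = \left(L + L \left(4 + L\right)\right)^{2}$ ($X{\left(L,w \right)} = \left(L \left(4 + L\right) + L\right)^{2} = \left(L + L \left(4 + L\right)\right)^{2}$)
$\frac{-657 + X{\left(-51,-16 \right)}}{-2600 - 2154} = \frac{-657 + \left(-51\right)^{2} \left(5 - 51\right)^{2}}{-2600 - 2154} = \frac{-657 + 2601 \left(-46\right)^{2}}{-4754} = \left(-657 + 2601 \cdot 2116\right) \left(- \frac{1}{4754}\right) = \left(-657 + 5503716\right) \left(- \frac{1}{4754}\right) = 5503059 \left(- \frac{1}{4754}\right) = - \frac{5503059}{4754}$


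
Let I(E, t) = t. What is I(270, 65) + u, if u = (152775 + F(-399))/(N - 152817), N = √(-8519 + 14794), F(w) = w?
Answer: 747330627859/11676514607 - 380940*√251/11676514607 ≈ 64.002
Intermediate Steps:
N = 5*√251 (N = √6275 = 5*√251 ≈ 79.215)
u = 152376/(-152817 + 5*√251) (u = (152775 - 399)/(5*√251 - 152817) = 152376/(-152817 + 5*√251) ≈ -0.99763)
I(270, 65) + u = 65 + (-11642821596/11676514607 - 380940*√251/11676514607) = 747330627859/11676514607 - 380940*√251/11676514607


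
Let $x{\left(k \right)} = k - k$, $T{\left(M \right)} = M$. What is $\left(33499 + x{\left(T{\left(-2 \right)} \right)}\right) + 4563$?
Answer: $38062$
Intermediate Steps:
$x{\left(k \right)} = 0$
$\left(33499 + x{\left(T{\left(-2 \right)} \right)}\right) + 4563 = \left(33499 + 0\right) + 4563 = 33499 + 4563 = 38062$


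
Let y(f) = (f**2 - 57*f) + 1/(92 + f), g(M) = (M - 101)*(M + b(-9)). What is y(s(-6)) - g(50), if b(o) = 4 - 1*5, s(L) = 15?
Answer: 199984/107 ≈ 1869.0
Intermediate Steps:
b(o) = -1 (b(o) = 4 - 5 = -1)
g(M) = (-1 + M)*(-101 + M) (g(M) = (M - 101)*(M - 1) = (-101 + M)*(-1 + M) = (-1 + M)*(-101 + M))
y(f) = f**2 + 1/(92 + f) - 57*f
y(s(-6)) - g(50) = (1 + 15**3 - 5244*15 + 35*15**2)/(92 + 15) - (101 + 50**2 - 102*50) = (1 + 3375 - 78660 + 35*225)/107 - (101 + 2500 - 5100) = (1 + 3375 - 78660 + 7875)/107 - 1*(-2499) = (1/107)*(-67409) + 2499 = -67409/107 + 2499 = 199984/107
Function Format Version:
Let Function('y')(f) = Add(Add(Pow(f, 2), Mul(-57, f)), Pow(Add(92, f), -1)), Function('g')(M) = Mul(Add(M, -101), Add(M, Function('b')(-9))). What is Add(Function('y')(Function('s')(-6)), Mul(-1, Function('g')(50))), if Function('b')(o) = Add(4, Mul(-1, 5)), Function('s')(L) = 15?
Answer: Rational(199984, 107) ≈ 1869.0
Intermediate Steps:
Function('b')(o) = -1 (Function('b')(o) = Add(4, -5) = -1)
Function('g')(M) = Mul(Add(-1, M), Add(-101, M)) (Function('g')(M) = Mul(Add(M, -101), Add(M, -1)) = Mul(Add(-101, M), Add(-1, M)) = Mul(Add(-1, M), Add(-101, M)))
Function('y')(f) = Add(Pow(f, 2), Pow(Add(92, f), -1), Mul(-57, f))
Add(Function('y')(Function('s')(-6)), Mul(-1, Function('g')(50))) = Add(Mul(Pow(Add(92, 15), -1), Add(1, Pow(15, 3), Mul(-5244, 15), Mul(35, Pow(15, 2)))), Mul(-1, Add(101, Pow(50, 2), Mul(-102, 50)))) = Add(Mul(Pow(107, -1), Add(1, 3375, -78660, Mul(35, 225))), Mul(-1, Add(101, 2500, -5100))) = Add(Mul(Rational(1, 107), Add(1, 3375, -78660, 7875)), Mul(-1, -2499)) = Add(Mul(Rational(1, 107), -67409), 2499) = Add(Rational(-67409, 107), 2499) = Rational(199984, 107)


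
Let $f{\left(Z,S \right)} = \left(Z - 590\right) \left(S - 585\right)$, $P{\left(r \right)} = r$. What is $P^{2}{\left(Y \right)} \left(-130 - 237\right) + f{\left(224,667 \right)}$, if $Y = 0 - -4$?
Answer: $-35884$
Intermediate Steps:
$Y = 4$ ($Y = 0 + 4 = 4$)
$f{\left(Z,S \right)} = \left(-590 + Z\right) \left(-585 + S\right)$
$P^{2}{\left(Y \right)} \left(-130 - 237\right) + f{\left(224,667 \right)} = 4^{2} \left(-130 - 237\right) + \left(345150 - 393530 - 131040 + 667 \cdot 224\right) = 16 \left(-367\right) + \left(345150 - 393530 - 131040 + 149408\right) = -5872 - 30012 = -35884$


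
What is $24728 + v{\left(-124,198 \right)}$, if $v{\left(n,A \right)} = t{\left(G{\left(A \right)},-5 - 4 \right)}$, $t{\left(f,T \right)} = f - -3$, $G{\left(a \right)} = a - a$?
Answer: $24731$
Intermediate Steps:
$G{\left(a \right)} = 0$
$t{\left(f,T \right)} = 3 + f$ ($t{\left(f,T \right)} = f + 3 = 3 + f$)
$v{\left(n,A \right)} = 3$ ($v{\left(n,A \right)} = 3 + 0 = 3$)
$24728 + v{\left(-124,198 \right)} = 24728 + 3 = 24731$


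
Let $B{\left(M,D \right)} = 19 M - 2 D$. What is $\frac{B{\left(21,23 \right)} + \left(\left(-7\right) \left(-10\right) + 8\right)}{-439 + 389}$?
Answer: $- \frac{431}{50} \approx -8.62$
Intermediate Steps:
$B{\left(M,D \right)} = - 2 D + 19 M$
$\frac{B{\left(21,23 \right)} + \left(\left(-7\right) \left(-10\right) + 8\right)}{-439 + 389} = \frac{\left(\left(-2\right) 23 + 19 \cdot 21\right) + \left(\left(-7\right) \left(-10\right) + 8\right)}{-439 + 389} = \frac{\left(-46 + 399\right) + \left(70 + 8\right)}{-50} = \left(353 + 78\right) \left(- \frac{1}{50}\right) = 431 \left(- \frac{1}{50}\right) = - \frac{431}{50}$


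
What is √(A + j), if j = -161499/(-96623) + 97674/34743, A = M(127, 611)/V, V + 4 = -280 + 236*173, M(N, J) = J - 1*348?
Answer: √577510859585327487517580442/11342092400968 ≈ 2.1188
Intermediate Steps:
M(N, J) = -348 + J (M(N, J) = J - 348 = -348 + J)
V = 40544 (V = -4 + (-280 + 236*173) = -4 + (-280 + 40828) = -4 + 40548 = 40544)
A = 263/40544 (A = (-348 + 611)/40544 = 263*(1/40544) = 263/40544 ≈ 0.0064868)
j = 5016171553/1118990963 (j = -161499*(-1/96623) + 97674*(1/34743) = 161499/96623 + 32558/11581 = 5016171553/1118990963 ≈ 4.4828)
√(A + j) = √(263/40544 + 5016171553/1118990963) = √(203669954068101/45368369603872) = √577510859585327487517580442/11342092400968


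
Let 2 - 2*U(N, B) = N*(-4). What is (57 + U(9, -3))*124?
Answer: 9424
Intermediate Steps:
U(N, B) = 1 + 2*N (U(N, B) = 1 - N*(-4)/2 = 1 - (-2)*N = 1 + 2*N)
(57 + U(9, -3))*124 = (57 + (1 + 2*9))*124 = (57 + (1 + 18))*124 = (57 + 19)*124 = 76*124 = 9424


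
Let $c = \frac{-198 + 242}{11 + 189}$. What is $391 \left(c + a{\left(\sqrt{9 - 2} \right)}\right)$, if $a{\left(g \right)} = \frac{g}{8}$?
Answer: $\frac{4301}{50} + \frac{391 \sqrt{7}}{8} \approx 215.33$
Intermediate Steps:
$a{\left(g \right)} = \frac{g}{8}$ ($a{\left(g \right)} = g \frac{1}{8} = \frac{g}{8}$)
$c = \frac{11}{50}$ ($c = \frac{44}{200} = 44 \cdot \frac{1}{200} = \frac{11}{50} \approx 0.22$)
$391 \left(c + a{\left(\sqrt{9 - 2} \right)}\right) = 391 \left(\frac{11}{50} + \frac{\sqrt{9 - 2}}{8}\right) = 391 \left(\frac{11}{50} + \frac{\sqrt{7}}{8}\right) = \frac{4301}{50} + \frac{391 \sqrt{7}}{8}$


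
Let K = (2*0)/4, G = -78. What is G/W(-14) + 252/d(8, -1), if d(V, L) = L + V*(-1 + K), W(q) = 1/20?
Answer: -1588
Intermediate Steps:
K = 0 (K = 0*(¼) = 0)
W(q) = 1/20
d(V, L) = L - V (d(V, L) = L + V*(-1 + 0) = L + V*(-1) = L - V)
G/W(-14) + 252/d(8, -1) = -78/1/20 + 252/(-1 - 1*8) = -78*20 + 252/(-1 - 8) = -1560 + 252/(-9) = -1560 + 252*(-⅑) = -1560 - 28 = -1588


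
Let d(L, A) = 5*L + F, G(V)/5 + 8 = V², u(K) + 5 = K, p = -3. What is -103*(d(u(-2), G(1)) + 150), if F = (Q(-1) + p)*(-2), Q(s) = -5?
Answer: -13493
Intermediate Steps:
u(K) = -5 + K
G(V) = -40 + 5*V²
F = 16 (F = (-5 - 3)*(-2) = -8*(-2) = 16)
d(L, A) = 16 + 5*L (d(L, A) = 5*L + 16 = 16 + 5*L)
-103*(d(u(-2), G(1)) + 150) = -103*((16 + 5*(-5 - 2)) + 150) = -103*((16 + 5*(-7)) + 150) = -103*((16 - 35) + 150) = -103*(-19 + 150) = -103*131 = -13493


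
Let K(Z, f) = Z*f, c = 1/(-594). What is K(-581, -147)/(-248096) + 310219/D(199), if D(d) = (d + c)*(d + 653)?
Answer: 3092939659803/2082159325280 ≈ 1.4854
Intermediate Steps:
c = -1/594 ≈ -0.0016835
D(d) = (653 + d)*(-1/594 + d) (D(d) = (d - 1/594)*(d + 653) = (-1/594 + d)*(653 + d) = (653 + d)*(-1/594 + d))
K(-581, -147)/(-248096) + 310219/D(199) = -581*(-147)/(-248096) + 310219/(-653/594 + 199² + (387881/594)*199) = 85407*(-1/248096) + 310219/(-653/594 + 39601 + 77188319/594) = -85407/248096 + 310219/(16785110/99) = -85407/248096 + 310219*(99/16785110) = -85407/248096 + 30711681/16785110 = 3092939659803/2082159325280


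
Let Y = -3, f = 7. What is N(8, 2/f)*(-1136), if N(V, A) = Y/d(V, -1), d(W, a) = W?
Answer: 426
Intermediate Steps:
N(V, A) = -3/V
N(8, 2/f)*(-1136) = -3/8*(-1136) = 426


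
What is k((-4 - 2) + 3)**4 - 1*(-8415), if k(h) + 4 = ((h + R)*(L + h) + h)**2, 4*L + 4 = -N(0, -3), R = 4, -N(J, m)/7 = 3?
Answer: 551536065/65536 ≈ 8415.8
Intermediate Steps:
N(J, m) = -21 (N(J, m) = -7*3 = -21)
L = 17/4 (L = -1 + (-1*(-21))/4 = -1 + (1/4)*21 = -1 + 21/4 = 17/4 ≈ 4.2500)
k(h) = -4 + (h + (4 + h)*(17/4 + h))**2 (k(h) = -4 + ((h + 4)*(17/4 + h) + h)**2 = -4 + ((4 + h)*(17/4 + h) + h)**2 = -4 + (h + (4 + h)*(17/4 + h))**2)
k((-4 - 2) + 3)**4 - 1*(-8415) = (-4 + (68 + 4*((-4 - 2) + 3)**2 + 37*((-4 - 2) + 3))**2/16)**4 - 1*(-8415) = (-4 + (68 + 4*(-6 + 3)**2 + 37*(-6 + 3))**2/16)**4 + 8415 = (-4 + (68 + 4*(-3)**2 + 37*(-3))**2/16)**4 + 8415 = (-4 + (68 + 4*9 - 111)**2/16)**4 + 8415 = (-4 + (68 + 36 - 111)**2/16)**4 + 8415 = (-4 + (1/16)*(-7)**2)**4 + 8415 = (-4 + (1/16)*49)**4 + 8415 = (-4 + 49/16)**4 + 8415 = (-15/16)**4 + 8415 = 50625/65536 + 8415 = 551536065/65536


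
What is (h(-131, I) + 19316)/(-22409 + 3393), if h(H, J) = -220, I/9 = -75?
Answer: -2387/2377 ≈ -1.0042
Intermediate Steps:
I = -675 (I = 9*(-75) = -675)
(h(-131, I) + 19316)/(-22409 + 3393) = (-220 + 19316)/(-22409 + 3393) = 19096/(-19016) = 19096*(-1/19016) = -2387/2377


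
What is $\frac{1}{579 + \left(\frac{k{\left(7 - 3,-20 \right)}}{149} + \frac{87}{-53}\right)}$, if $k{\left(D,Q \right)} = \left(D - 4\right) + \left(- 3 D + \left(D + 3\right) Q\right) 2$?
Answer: $\frac{7897}{4543288} \approx 0.0017382$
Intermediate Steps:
$k{\left(D,Q \right)} = -4 - 5 D + 2 Q \left(3 + D\right)$ ($k{\left(D,Q \right)} = \left(-4 + D\right) + \left(- 3 D + \left(3 + D\right) Q\right) 2 = \left(-4 + D\right) + \left(- 3 D + Q \left(3 + D\right)\right) 2 = \left(-4 + D\right) - \left(6 D - 2 Q \left(3 + D\right)\right) = -4 - 5 D + 2 Q \left(3 + D\right)$)
$\frac{1}{579 + \left(\frac{k{\left(7 - 3,-20 \right)}}{149} + \frac{87}{-53}\right)} = \frac{1}{579 + \left(\frac{-4 - 5 \left(7 - 3\right) + 6 \left(-20\right) + 2 \left(7 - 3\right) \left(-20\right)}{149} + \frac{87}{-53}\right)} = \frac{1}{579 + \left(\left(-4 - 5 \left(7 - 3\right) - 120 + 2 \left(7 - 3\right) \left(-20\right)\right) \frac{1}{149} + 87 \left(- \frac{1}{53}\right)\right)} = \frac{1}{579 + \left(\left(-4 - 20 - 120 + 2 \cdot 4 \left(-20\right)\right) \frac{1}{149} - \frac{87}{53}\right)} = \frac{1}{579 + \left(\left(-4 - 20 - 120 - 160\right) \frac{1}{149} - \frac{87}{53}\right)} = \frac{1}{579 - \frac{29075}{7897}} = \frac{1}{\frac{4543288}{7897}} = \frac{7897}{4543288}$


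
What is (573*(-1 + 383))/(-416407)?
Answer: -218886/416407 ≈ -0.52565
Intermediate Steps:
(573*(-1 + 383))/(-416407) = (573*382)*(-1/416407) = 218886*(-1/416407) = -218886/416407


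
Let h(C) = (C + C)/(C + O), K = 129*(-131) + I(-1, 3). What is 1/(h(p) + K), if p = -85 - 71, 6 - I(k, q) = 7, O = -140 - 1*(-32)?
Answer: -11/185887 ≈ -5.9176e-5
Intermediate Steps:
O = -108 (O = -140 + 32 = -108)
I(k, q) = -1 (I(k, q) = 6 - 1*7 = 6 - 7 = -1)
p = -156
K = -16900 (K = 129*(-131) - 1 = -16899 - 1 = -16900)
h(C) = 2*C/(-108 + C) (h(C) = (C + C)/(C - 108) = (2*C)/(-108 + C) = 2*C/(-108 + C))
1/(h(p) + K) = 1/(2*(-156)/(-108 - 156) - 16900) = 1/(2*(-156)/(-264) - 16900) = 1/(2*(-156)*(-1/264) - 16900) = 1/(13/11 - 16900) = 1/(-185887/11) = -11/185887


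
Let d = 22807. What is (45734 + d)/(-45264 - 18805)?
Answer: -68541/64069 ≈ -1.0698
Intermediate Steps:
(45734 + d)/(-45264 - 18805) = (45734 + 22807)/(-45264 - 18805) = 68541/(-64069) = 68541*(-1/64069) = -68541/64069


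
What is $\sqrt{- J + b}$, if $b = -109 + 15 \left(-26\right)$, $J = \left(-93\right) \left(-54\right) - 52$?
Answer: $i \sqrt{5469} \approx 73.953 i$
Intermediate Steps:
$J = 4970$ ($J = 5022 - 52 = 4970$)
$b = -499$ ($b = -109 - 390 = -499$)
$\sqrt{- J + b} = \sqrt{\left(-1\right) 4970 - 499} = \sqrt{-4970 - 499} = \sqrt{-5469} = i \sqrt{5469}$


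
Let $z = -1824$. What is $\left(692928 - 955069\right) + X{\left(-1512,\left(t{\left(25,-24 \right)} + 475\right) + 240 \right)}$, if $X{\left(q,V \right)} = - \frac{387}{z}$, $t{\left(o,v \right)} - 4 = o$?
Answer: $- \frac{159381599}{608} \approx -2.6214 \cdot 10^{5}$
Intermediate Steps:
$t{\left(o,v \right)} = 4 + o$
$X{\left(q,V \right)} = \frac{129}{608}$ ($X{\left(q,V \right)} = - \frac{387}{-1824} = \left(-387\right) \left(- \frac{1}{1824}\right) = \frac{129}{608}$)
$\left(692928 - 955069\right) + X{\left(-1512,\left(t{\left(25,-24 \right)} + 475\right) + 240 \right)} = \left(692928 - 955069\right) + \frac{129}{608} = -262141 + \frac{129}{608} = - \frac{159381599}{608}$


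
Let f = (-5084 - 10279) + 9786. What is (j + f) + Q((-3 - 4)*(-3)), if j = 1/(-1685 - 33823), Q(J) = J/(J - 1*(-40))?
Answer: -12078969469/2165988 ≈ -5576.7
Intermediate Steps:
f = -5577 (f = -15363 + 9786 = -5577)
Q(J) = J/(40 + J) (Q(J) = J/(J + 40) = J/(40 + J))
j = -1/35508 (j = 1/(-35508) = -1/35508 ≈ -2.8163e-5)
(j + f) + Q((-3 - 4)*(-3)) = (-1/35508 - 5577) + ((-3 - 4)*(-3))/(40 + (-3 - 4)*(-3)) = -198028117/35508 + (-7*(-3))/(40 - 7*(-3)) = -198028117/35508 + 21/(40 + 21) = -198028117/35508 + 21/61 = -12078969469/2165988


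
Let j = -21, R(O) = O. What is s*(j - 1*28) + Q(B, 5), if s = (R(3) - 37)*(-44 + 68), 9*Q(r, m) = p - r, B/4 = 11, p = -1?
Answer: 39979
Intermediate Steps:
B = 44 (B = 4*11 = 44)
Q(r, m) = -⅑ - r/9 (Q(r, m) = (-1 - r)/9 = -⅑ - r/9)
s = -816 (s = (3 - 37)*(-44 + 68) = -34*24 = -816)
s*(j - 1*28) + Q(B, 5) = -816*(-21 - 1*28) + (-⅑ - ⅑*44) = -816*(-21 - 28) + (-⅑ - 44/9) = -816*(-49) - 5 = 39984 - 5 = 39979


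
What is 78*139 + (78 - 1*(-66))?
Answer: 10986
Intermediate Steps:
78*139 + (78 - 1*(-66)) = 10842 + (78 + 66) = 10842 + 144 = 10986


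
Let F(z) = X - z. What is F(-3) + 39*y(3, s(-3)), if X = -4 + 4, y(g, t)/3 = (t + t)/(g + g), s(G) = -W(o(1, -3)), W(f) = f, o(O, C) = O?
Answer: -36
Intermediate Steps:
s(G) = -1 (s(G) = -1*1 = -1)
y(g, t) = 3*t/g (y(g, t) = 3*((t + t)/(g + g)) = 3*((2*t)/((2*g))) = 3*((2*t)*(1/(2*g))) = 3*(t/g) = 3*t/g)
X = 0
F(z) = -z (F(z) = 0 - z = -z)
F(-3) + 39*y(3, s(-3)) = -1*(-3) + 39*(3*(-1)/3) = 3 + 39*(3*(-1)*(⅓)) = 3 + 39*(-1) = 3 - 39 = -36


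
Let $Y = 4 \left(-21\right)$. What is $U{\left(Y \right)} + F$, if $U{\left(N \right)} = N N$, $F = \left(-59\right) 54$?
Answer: $3870$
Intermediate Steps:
$Y = -84$
$F = -3186$
$U{\left(N \right)} = N^{2}$
$U{\left(Y \right)} + F = \left(-84\right)^{2} - 3186 = 7056 - 3186 = 3870$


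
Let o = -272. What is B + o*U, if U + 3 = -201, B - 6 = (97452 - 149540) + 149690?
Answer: 153096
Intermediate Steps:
B = 97608 (B = 6 + ((97452 - 149540) + 149690) = 6 + (-52088 + 149690) = 6 + 97602 = 97608)
U = -204 (U = -3 - 201 = -204)
B + o*U = 97608 - 272*(-204) = 97608 + 55488 = 153096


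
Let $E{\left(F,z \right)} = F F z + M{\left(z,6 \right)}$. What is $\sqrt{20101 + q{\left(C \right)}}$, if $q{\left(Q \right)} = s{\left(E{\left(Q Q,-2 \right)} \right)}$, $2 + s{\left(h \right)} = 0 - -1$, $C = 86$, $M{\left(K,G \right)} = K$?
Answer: $10 \sqrt{201} \approx 141.77$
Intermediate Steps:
$E{\left(F,z \right)} = z + z F^{2}$ ($E{\left(F,z \right)} = F F z + z = F^{2} z + z = z F^{2} + z = z + z F^{2}$)
$s{\left(h \right)} = -1$ ($s{\left(h \right)} = -2 + \left(0 - -1\right) = -2 + \left(0 + 1\right) = -2 + 1 = -1$)
$q{\left(Q \right)} = -1$
$\sqrt{20101 + q{\left(C \right)}} = \sqrt{20101 - 1} = \sqrt{20100} = 10 \sqrt{201}$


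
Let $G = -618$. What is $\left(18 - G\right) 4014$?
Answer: $2552904$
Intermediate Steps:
$\left(18 - G\right) 4014 = \left(18 - -618\right) 4014 = \left(18 + 618\right) 4014 = 636 \cdot 4014 = 2552904$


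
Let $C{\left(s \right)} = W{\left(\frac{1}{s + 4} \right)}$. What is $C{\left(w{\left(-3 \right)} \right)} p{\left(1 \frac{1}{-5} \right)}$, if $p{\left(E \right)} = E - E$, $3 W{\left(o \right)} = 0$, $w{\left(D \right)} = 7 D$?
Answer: $0$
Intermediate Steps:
$W{\left(o \right)} = 0$ ($W{\left(o \right)} = \frac{1}{3} \cdot 0 = 0$)
$C{\left(s \right)} = 0$
$p{\left(E \right)} = 0$
$C{\left(w{\left(-3 \right)} \right)} p{\left(1 \frac{1}{-5} \right)} = 0 \cdot 0 = 0$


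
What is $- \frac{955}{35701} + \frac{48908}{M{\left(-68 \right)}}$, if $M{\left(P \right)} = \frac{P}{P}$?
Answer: $\frac{1746063553}{35701} \approx 48908.0$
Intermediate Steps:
$M{\left(P \right)} = 1$
$- \frac{955}{35701} + \frac{48908}{M{\left(-68 \right)}} = - \frac{955}{35701} + \frac{48908}{1} = \left(-955\right) \frac{1}{35701} + 48908 \cdot 1 = - \frac{955}{35701} + 48908 = \frac{1746063553}{35701}$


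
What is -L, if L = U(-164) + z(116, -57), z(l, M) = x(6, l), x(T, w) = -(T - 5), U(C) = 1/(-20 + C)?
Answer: 185/184 ≈ 1.0054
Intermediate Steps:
x(T, w) = 5 - T (x(T, w) = -(-5 + T) = 5 - T)
z(l, M) = -1 (z(l, M) = 5 - 1*6 = 5 - 6 = -1)
L = -185/184 (L = 1/(-20 - 164) - 1 = 1/(-184) - 1 = -1/184 - 1 = -185/184 ≈ -1.0054)
-L = -1*(-185/184) = 185/184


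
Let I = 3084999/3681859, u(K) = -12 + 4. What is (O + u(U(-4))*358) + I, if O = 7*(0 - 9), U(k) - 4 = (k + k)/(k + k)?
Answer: -10773716294/3681859 ≈ -2926.2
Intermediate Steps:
U(k) = 5 (U(k) = 4 + (k + k)/(k + k) = 4 + (2*k)/((2*k)) = 4 + (2*k)*(1/(2*k)) = 4 + 1 = 5)
u(K) = -8
I = 3084999/3681859 (I = 3084999*(1/3681859) = 3084999/3681859 ≈ 0.83789)
O = -63 (O = 7*(-9) = -63)
(O + u(U(-4))*358) + I = (-63 - 8*358) + 3084999/3681859 = (-63 - 2864) + 3084999/3681859 = -2927 + 3084999/3681859 = -10773716294/3681859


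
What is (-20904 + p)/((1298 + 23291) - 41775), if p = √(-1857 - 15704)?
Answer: 804/661 - I*√17561/17186 ≈ 1.2163 - 0.0077108*I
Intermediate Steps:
p = I*√17561 (p = √(-17561) = I*√17561 ≈ 132.52*I)
(-20904 + p)/((1298 + 23291) - 41775) = (-20904 + I*√17561)/((1298 + 23291) - 41775) = (-20904 + I*√17561)/(24589 - 41775) = (-20904 + I*√17561)/(-17186) = (-20904 + I*√17561)*(-1/17186) = 804/661 - I*√17561/17186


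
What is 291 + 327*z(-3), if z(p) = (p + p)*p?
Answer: 6177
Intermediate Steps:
z(p) = 2*p² (z(p) = (2*p)*p = 2*p²)
291 + 327*z(-3) = 291 + 327*(2*(-3)²) = 291 + 327*(2*9) = 291 + 327*18 = 291 + 5886 = 6177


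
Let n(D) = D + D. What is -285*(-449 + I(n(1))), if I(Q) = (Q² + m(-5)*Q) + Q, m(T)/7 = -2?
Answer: 134235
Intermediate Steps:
m(T) = -14 (m(T) = 7*(-2) = -14)
n(D) = 2*D
I(Q) = Q² - 13*Q (I(Q) = (Q² - 14*Q) + Q = Q² - 13*Q)
-285*(-449 + I(n(1))) = -285*(-449 + (2*1)*(-13 + 2*1)) = -285*(-449 + 2*(-13 + 2)) = -285*(-449 + 2*(-11)) = -285*(-449 - 22) = -285*(-471) = 134235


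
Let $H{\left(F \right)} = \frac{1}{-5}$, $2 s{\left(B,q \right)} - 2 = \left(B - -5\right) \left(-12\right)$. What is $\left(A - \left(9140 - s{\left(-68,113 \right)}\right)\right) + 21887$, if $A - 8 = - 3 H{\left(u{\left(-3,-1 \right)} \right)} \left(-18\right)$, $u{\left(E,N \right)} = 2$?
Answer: $\frac{65616}{5} \approx 13123.0$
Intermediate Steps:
$s{\left(B,q \right)} = -29 - 6 B$ ($s{\left(B,q \right)} = 1 + \frac{\left(B - -5\right) \left(-12\right)}{2} = 1 + \frac{\left(B + 5\right) \left(-12\right)}{2} = 1 + \frac{\left(5 + B\right) \left(-12\right)}{2} = 1 + \frac{-60 - 12 B}{2} = 1 - \left(30 + 6 B\right) = -29 - 6 B$)
$H{\left(F \right)} = - \frac{1}{5}$
$A = - \frac{14}{5}$ ($A = 8 + \left(-3\right) \left(- \frac{1}{5}\right) \left(-18\right) = 8 + \frac{3}{5} \left(-18\right) = 8 - \frac{54}{5} = - \frac{14}{5} \approx -2.8$)
$\left(A - \left(9140 - s{\left(-68,113 \right)}\right)\right) + 21887 = \left(- \frac{14}{5} - \left(9140 - \left(-29 - -408\right)\right)\right) + 21887 = \left(- \frac{14}{5} - \left(9140 - \left(-29 + 408\right)\right)\right) + 21887 = \left(- \frac{14}{5} - \left(9140 - 379\right)\right) + 21887 = \left(- \frac{14}{5} - 8761\right) + 21887 = - \frac{43819}{5} + 21887 = \frac{65616}{5}$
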